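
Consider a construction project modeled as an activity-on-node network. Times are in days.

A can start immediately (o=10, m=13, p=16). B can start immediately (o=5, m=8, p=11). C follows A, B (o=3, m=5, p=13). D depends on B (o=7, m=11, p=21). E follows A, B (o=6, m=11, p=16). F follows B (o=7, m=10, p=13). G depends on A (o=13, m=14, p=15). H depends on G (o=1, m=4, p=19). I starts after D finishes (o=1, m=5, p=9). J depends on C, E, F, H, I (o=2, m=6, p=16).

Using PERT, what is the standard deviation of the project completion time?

3.94 days

te_A = (10 + 4·13 + 16)/6 = 78/6 = 13; σ²_A = ((16−10)/6)² = 1.000
te_B = (5 + 4·8 + 11)/6 = 48/6 = 8; σ²_B = ((11−5)/6)² = 1.000
te_C = (3 + 4·5 + 13)/6 = 36/6 = 6; σ²_C = ((13−3)/6)² = 2.778
te_D = (7 + 4·11 + 21)/6 = 72/6 = 12; σ²_D = ((21−7)/6)² = 5.444
te_E = (6 + 4·11 + 16)/6 = 66/6 = 11; σ²_E = ((16−6)/6)² = 2.778
te_F = (7 + 4·10 + 13)/6 = 60/6 = 10; σ²_F = ((13−7)/6)² = 1.000
te_G = (13 + 4·14 + 15)/6 = 84/6 = 14; σ²_G = ((15−13)/6)² = 0.111
te_H = (1 + 4·4 + 19)/6 = 36/6 = 6; σ²_H = ((19−1)/6)² = 9.000
te_I = (1 + 4·5 + 9)/6 = 30/6 = 5; σ²_I = ((9−1)/6)² = 1.778
te_J = (2 + 4·6 + 16)/6 = 42/6 = 7; σ²_J = ((16−2)/6)² = 5.444

Forward pass:
ES_A = 0; EF_A = 13
ES_B = 0; EF_B = 8
ES_C = max(EF_A=13, EF_B=8) = 13; EF_C = 13+6 = 19
ES_D = 8; EF_D = 8+12 = 20
ES_E = max(EF_A=13, EF_B=8) = 13; EF_E = 13+11 = 24
ES_F = 8; EF_F = 8+10 = 18
ES_G = 13; EF_G = 13+14 = 27
ES_H = 27; EF_H = 27+6 = 33
ES_I = 20; EF_I = 20+5 = 25
ES_J = max(EF_C=19, EF_E=24, EF_F=18, EF_H=33, EF_I=25) = 33; EF_J = 33+7 = 40
Expected project duration μ = 40 days. Critical path: A → G → H → J.

Variance along critical path = 1.000 + 0.111 + 9.000 + 5.444 = 15.556
σ = √15.556 = 3.944 days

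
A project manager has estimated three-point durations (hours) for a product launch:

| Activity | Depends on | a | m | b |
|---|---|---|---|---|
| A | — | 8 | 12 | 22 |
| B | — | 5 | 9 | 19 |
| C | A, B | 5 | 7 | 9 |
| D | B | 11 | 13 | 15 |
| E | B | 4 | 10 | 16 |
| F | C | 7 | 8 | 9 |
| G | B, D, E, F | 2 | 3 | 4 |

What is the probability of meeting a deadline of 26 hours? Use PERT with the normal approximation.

0.022

te_A = (8 + 4·12 + 22)/6 = 78/6 = 13; σ²_A = ((22−8)/6)² = 5.444
te_B = (5 + 4·9 + 19)/6 = 60/6 = 10; σ²_B = ((19−5)/6)² = 5.444
te_C = (5 + 4·7 + 9)/6 = 42/6 = 7; σ²_C = ((9−5)/6)² = 0.444
te_D = (11 + 4·13 + 15)/6 = 78/6 = 13; σ²_D = ((15−11)/6)² = 0.444
te_E = (4 + 4·10 + 16)/6 = 60/6 = 10; σ²_E = ((16−4)/6)² = 4.000
te_F = (7 + 4·8 + 9)/6 = 48/6 = 8; σ²_F = ((9−7)/6)² = 0.111
te_G = (2 + 4·3 + 4)/6 = 18/6 = 3; σ²_G = ((4−2)/6)² = 0.111

Forward pass:
ES_A = 0; EF_A = 13
ES_B = 0; EF_B = 10
ES_C = max(EF_A=13, EF_B=10) = 13; EF_C = 13+7 = 20
ES_D = 10; EF_D = 10+13 = 23
ES_E = 10; EF_E = 10+10 = 20
ES_F = 20; EF_F = 20+8 = 28
ES_G = max(EF_B=10, EF_D=23, EF_E=20, EF_F=28) = 28; EF_G = 28+3 = 31
Expected project duration μ = 31 hours. Critical path: A → C → F → G.

Variance along critical path = 5.444 + 0.444 + 0.111 + 0.111 = 6.111; σ = √6.111 = 2.472 hours.
Z = (26 − 31) / 2.472 = -2.023
P(T ≤ 26) = Φ(-2.023) ≈ 0.022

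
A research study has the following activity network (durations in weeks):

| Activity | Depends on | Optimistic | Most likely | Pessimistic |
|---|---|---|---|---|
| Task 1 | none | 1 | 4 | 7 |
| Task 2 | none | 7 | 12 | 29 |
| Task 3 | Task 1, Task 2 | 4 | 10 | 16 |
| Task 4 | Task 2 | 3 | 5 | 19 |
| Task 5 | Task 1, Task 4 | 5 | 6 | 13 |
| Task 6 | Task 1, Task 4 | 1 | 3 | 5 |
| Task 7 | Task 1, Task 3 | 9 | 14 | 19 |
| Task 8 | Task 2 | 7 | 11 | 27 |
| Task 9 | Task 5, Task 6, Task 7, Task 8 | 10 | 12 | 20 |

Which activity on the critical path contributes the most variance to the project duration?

Task 2

te_Task 1 = (1 + 4·4 + 7)/6 = 24/6 = 4; σ²_Task 1 = ((7−1)/6)² = 1.000
te_Task 2 = (7 + 4·12 + 29)/6 = 84/6 = 14; σ²_Task 2 = ((29−7)/6)² = 13.444
te_Task 3 = (4 + 4·10 + 16)/6 = 60/6 = 10; σ²_Task 3 = ((16−4)/6)² = 4.000
te_Task 4 = (3 + 4·5 + 19)/6 = 42/6 = 7; σ²_Task 4 = ((19−3)/6)² = 7.111
te_Task 5 = (5 + 4·6 + 13)/6 = 42/6 = 7; σ²_Task 5 = ((13−5)/6)² = 1.778
te_Task 6 = (1 + 4·3 + 5)/6 = 18/6 = 3; σ²_Task 6 = ((5−1)/6)² = 0.444
te_Task 7 = (9 + 4·14 + 19)/6 = 84/6 = 14; σ²_Task 7 = ((19−9)/6)² = 2.778
te_Task 8 = (7 + 4·11 + 27)/6 = 78/6 = 13; σ²_Task 8 = ((27−7)/6)² = 11.111
te_Task 9 = (10 + 4·12 + 20)/6 = 78/6 = 13; σ²_Task 9 = ((20−10)/6)² = 2.778

Forward pass:
ES_Task 1 = 0; EF_Task 1 = 4
ES_Task 2 = 0; EF_Task 2 = 14
ES_Task 3 = max(EF_Task 1=4, EF_Task 2=14) = 14; EF_Task 3 = 14+10 = 24
ES_Task 4 = 14; EF_Task 4 = 14+7 = 21
ES_Task 5 = max(EF_Task 1=4, EF_Task 4=21) = 21; EF_Task 5 = 21+7 = 28
ES_Task 6 = max(EF_Task 1=4, EF_Task 4=21) = 21; EF_Task 6 = 21+3 = 24
ES_Task 7 = max(EF_Task 1=4, EF_Task 3=24) = 24; EF_Task 7 = 24+14 = 38
ES_Task 8 = 14; EF_Task 8 = 14+13 = 27
ES_Task 9 = max(EF_Task 5=28, EF_Task 6=24, EF_Task 7=38, EF_Task 8=27) = 38; EF_Task 9 = 38+13 = 51
Expected project duration μ = 51 weeks. Critical path: Task 2 → Task 3 → Task 7 → Task 9.

Variances on critical path: σ²_Task 2=13.444, σ²_Task 3=4.000, σ²_Task 7=2.778, σ²_Task 9=2.778.
Largest is σ²_Task 2 = 13.444.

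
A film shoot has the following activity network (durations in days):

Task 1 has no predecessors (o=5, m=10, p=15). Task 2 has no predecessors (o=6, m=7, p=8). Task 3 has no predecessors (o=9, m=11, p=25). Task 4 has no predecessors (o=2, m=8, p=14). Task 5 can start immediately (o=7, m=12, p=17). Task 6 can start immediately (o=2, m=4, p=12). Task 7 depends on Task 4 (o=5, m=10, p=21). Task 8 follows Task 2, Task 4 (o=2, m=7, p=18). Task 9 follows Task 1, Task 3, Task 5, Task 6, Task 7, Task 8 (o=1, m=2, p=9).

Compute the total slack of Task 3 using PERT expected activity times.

6 days

te_Task 1 = (5 + 4·10 + 15)/6 = 60/6 = 10
te_Task 2 = (6 + 4·7 + 8)/6 = 42/6 = 7
te_Task 3 = (9 + 4·11 + 25)/6 = 78/6 = 13
te_Task 4 = (2 + 4·8 + 14)/6 = 48/6 = 8
te_Task 5 = (7 + 4·12 + 17)/6 = 72/6 = 12
te_Task 6 = (2 + 4·4 + 12)/6 = 30/6 = 5
te_Task 7 = (5 + 4·10 + 21)/6 = 66/6 = 11
te_Task 8 = (2 + 4·7 + 18)/6 = 48/6 = 8
te_Task 9 = (1 + 4·2 + 9)/6 = 18/6 = 3

Forward pass:
ES_Task 1 = 0; EF_Task 1 = 10
ES_Task 2 = 0; EF_Task 2 = 7
ES_Task 3 = 0; EF_Task 3 = 13
ES_Task 4 = 0; EF_Task 4 = 8
ES_Task 5 = 0; EF_Task 5 = 12
ES_Task 6 = 0; EF_Task 6 = 5
ES_Task 7 = 8; EF_Task 7 = 8+11 = 19
ES_Task 8 = max(EF_Task 2=7, EF_Task 4=8) = 8; EF_Task 8 = 8+8 = 16
ES_Task 9 = max(EF_Task 1=10, EF_Task 3=13, EF_Task 5=12, EF_Task 6=5, EF_Task 7=19, EF_Task 8=16) = 19; EF_Task 9 = 19+3 = 22
Expected project duration μ = 22 days. Critical path: Task 4 → Task 7 → Task 9.

Backward pass:
LF_Task 9 = 22; LS_Task 9 = 22−3 = 19
LF_Task 8 = LS_Task 9 = 19; LS_Task 8 = 19−8 = 11
LF_Task 7 = LS_Task 9 = 19; LS_Task 7 = 19−11 = 8
LF_Task 6 = LS_Task 9 = 19; LS_Task 6 = 19−5 = 14
LF_Task 5 = LS_Task 9 = 19; LS_Task 5 = 19−12 = 7
LF_Task 4 = min(LS_Task 7=8, LS_Task 8=11) = 8; LS_Task 4 = 8−8 = 0
LF_Task 3 = LS_Task 9 = 19; LS_Task 3 = 19−13 = 6
LF_Task 2 = LS_Task 8 = 11; LS_Task 2 = 11−7 = 4
LF_Task 1 = LS_Task 9 = 19; LS_Task 1 = 19−10 = 9
Slack_Task 3 = LS_Task 3 − ES_Task 3 = 6 − 0 = 6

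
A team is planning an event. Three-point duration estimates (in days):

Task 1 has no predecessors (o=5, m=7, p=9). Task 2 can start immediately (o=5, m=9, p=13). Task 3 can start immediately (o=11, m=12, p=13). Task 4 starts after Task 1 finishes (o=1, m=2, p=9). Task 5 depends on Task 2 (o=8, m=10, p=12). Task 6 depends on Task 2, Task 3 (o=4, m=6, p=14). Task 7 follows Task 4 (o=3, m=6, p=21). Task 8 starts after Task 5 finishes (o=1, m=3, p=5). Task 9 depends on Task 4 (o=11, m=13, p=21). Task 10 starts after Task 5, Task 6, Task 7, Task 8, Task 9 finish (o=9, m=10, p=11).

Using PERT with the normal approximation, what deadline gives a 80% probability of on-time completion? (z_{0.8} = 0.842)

35.9 days

te_Task 1 = (5 + 4·7 + 9)/6 = 42/6 = 7; σ²_Task 1 = ((9−5)/6)² = 0.444
te_Task 2 = (5 + 4·9 + 13)/6 = 54/6 = 9; σ²_Task 2 = ((13−5)/6)² = 1.778
te_Task 3 = (11 + 4·12 + 13)/6 = 72/6 = 12; σ²_Task 3 = ((13−11)/6)² = 0.111
te_Task 4 = (1 + 4·2 + 9)/6 = 18/6 = 3; σ²_Task 4 = ((9−1)/6)² = 1.778
te_Task 5 = (8 + 4·10 + 12)/6 = 60/6 = 10; σ²_Task 5 = ((12−8)/6)² = 0.444
te_Task 6 = (4 + 4·6 + 14)/6 = 42/6 = 7; σ²_Task 6 = ((14−4)/6)² = 2.778
te_Task 7 = (3 + 4·6 + 21)/6 = 48/6 = 8; σ²_Task 7 = ((21−3)/6)² = 9.000
te_Task 8 = (1 + 4·3 + 5)/6 = 18/6 = 3; σ²_Task 8 = ((5−1)/6)² = 0.444
te_Task 9 = (11 + 4·13 + 21)/6 = 84/6 = 14; σ²_Task 9 = ((21−11)/6)² = 2.778
te_Task 10 = (9 + 4·10 + 11)/6 = 60/6 = 10; σ²_Task 10 = ((11−9)/6)² = 0.111

Forward pass:
ES_Task 1 = 0; EF_Task 1 = 7
ES_Task 2 = 0; EF_Task 2 = 9
ES_Task 3 = 0; EF_Task 3 = 12
ES_Task 4 = 7; EF_Task 4 = 7+3 = 10
ES_Task 5 = 9; EF_Task 5 = 9+10 = 19
ES_Task 6 = max(EF_Task 2=9, EF_Task 3=12) = 12; EF_Task 6 = 12+7 = 19
ES_Task 7 = 10; EF_Task 7 = 10+8 = 18
ES_Task 8 = 19; EF_Task 8 = 19+3 = 22
ES_Task 9 = 10; EF_Task 9 = 10+14 = 24
ES_Task 10 = max(EF_Task 5=19, EF_Task 6=19, EF_Task 7=18, EF_Task 8=22, EF_Task 9=24) = 24; EF_Task 10 = 24+10 = 34
Expected project duration μ = 34 days. Critical path: Task 1 → Task 4 → Task 9 → Task 10.

Variance along critical path = 0.444 + 1.778 + 2.778 + 0.111 = 5.111; σ = 2.261 days.
D = μ + z·σ = 34 + 0.842·2.261 = 35.9 days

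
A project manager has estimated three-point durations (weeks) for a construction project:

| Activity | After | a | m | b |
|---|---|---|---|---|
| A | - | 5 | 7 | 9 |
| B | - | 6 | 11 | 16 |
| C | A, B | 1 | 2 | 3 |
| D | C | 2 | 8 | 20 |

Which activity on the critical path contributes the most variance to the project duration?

te_A = (5 + 4·7 + 9)/6 = 42/6 = 7; σ²_A = ((9−5)/6)² = 0.444
te_B = (6 + 4·11 + 16)/6 = 66/6 = 11; σ²_B = ((16−6)/6)² = 2.778
te_C = (1 + 4·2 + 3)/6 = 12/6 = 2; σ²_C = ((3−1)/6)² = 0.111
te_D = (2 + 4·8 + 20)/6 = 54/6 = 9; σ²_D = ((20−2)/6)² = 9.000

Forward pass:
ES_A = 0; EF_A = 7
ES_B = 0; EF_B = 11
ES_C = max(EF_A=7, EF_B=11) = 11; EF_C = 11+2 = 13
ES_D = 13; EF_D = 13+9 = 22
Expected project duration μ = 22 weeks. Critical path: B → C → D.

Variances on critical path: σ²_B=2.778, σ²_C=0.111, σ²_D=9.000.
Largest is σ²_D = 9.000.

D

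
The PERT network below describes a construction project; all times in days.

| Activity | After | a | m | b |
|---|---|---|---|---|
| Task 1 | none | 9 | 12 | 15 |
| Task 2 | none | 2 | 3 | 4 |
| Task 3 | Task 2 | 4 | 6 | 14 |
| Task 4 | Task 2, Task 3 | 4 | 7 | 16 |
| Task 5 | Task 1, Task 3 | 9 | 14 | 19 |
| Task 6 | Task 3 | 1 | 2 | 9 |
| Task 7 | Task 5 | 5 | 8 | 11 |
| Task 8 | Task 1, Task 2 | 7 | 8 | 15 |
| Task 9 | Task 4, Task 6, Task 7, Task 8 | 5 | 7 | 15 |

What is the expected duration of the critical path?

te_Task 1 = (9 + 4·12 + 15)/6 = 72/6 = 12
te_Task 2 = (2 + 4·3 + 4)/6 = 18/6 = 3
te_Task 3 = (4 + 4·6 + 14)/6 = 42/6 = 7
te_Task 4 = (4 + 4·7 + 16)/6 = 48/6 = 8
te_Task 5 = (9 + 4·14 + 19)/6 = 84/6 = 14
te_Task 6 = (1 + 4·2 + 9)/6 = 18/6 = 3
te_Task 7 = (5 + 4·8 + 11)/6 = 48/6 = 8
te_Task 8 = (7 + 4·8 + 15)/6 = 54/6 = 9
te_Task 9 = (5 + 4·7 + 15)/6 = 48/6 = 8

Forward pass:
ES_Task 1 = 0; EF_Task 1 = 12
ES_Task 2 = 0; EF_Task 2 = 3
ES_Task 3 = 3; EF_Task 3 = 3+7 = 10
ES_Task 4 = max(EF_Task 2=3, EF_Task 3=10) = 10; EF_Task 4 = 10+8 = 18
ES_Task 5 = max(EF_Task 1=12, EF_Task 3=10) = 12; EF_Task 5 = 12+14 = 26
ES_Task 6 = 10; EF_Task 6 = 10+3 = 13
ES_Task 7 = 26; EF_Task 7 = 26+8 = 34
ES_Task 8 = max(EF_Task 1=12, EF_Task 2=3) = 12; EF_Task 8 = 12+9 = 21
ES_Task 9 = max(EF_Task 4=18, EF_Task 6=13, EF_Task 7=34, EF_Task 8=21) = 34; EF_Task 9 = 34+8 = 42
Expected project duration μ = 42 days. Critical path: Task 1 → Task 5 → Task 7 → Task 9.

42 days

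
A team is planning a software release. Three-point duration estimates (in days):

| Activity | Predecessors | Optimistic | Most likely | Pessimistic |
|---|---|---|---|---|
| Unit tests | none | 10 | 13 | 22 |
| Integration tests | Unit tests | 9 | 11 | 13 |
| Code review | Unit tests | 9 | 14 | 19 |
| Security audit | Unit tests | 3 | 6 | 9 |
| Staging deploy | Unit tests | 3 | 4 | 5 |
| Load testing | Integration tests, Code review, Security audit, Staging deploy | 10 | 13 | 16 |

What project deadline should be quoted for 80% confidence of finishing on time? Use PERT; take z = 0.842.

43.3 days

te_Unit tests = (10 + 4·13 + 22)/6 = 84/6 = 14; σ²_Unit tests = ((22−10)/6)² = 4.000
te_Integration tests = (9 + 4·11 + 13)/6 = 66/6 = 11; σ²_Integration tests = ((13−9)/6)² = 0.444
te_Code review = (9 + 4·14 + 19)/6 = 84/6 = 14; σ²_Code review = ((19−9)/6)² = 2.778
te_Security audit = (3 + 4·6 + 9)/6 = 36/6 = 6; σ²_Security audit = ((9−3)/6)² = 1.000
te_Staging deploy = (3 + 4·4 + 5)/6 = 24/6 = 4; σ²_Staging deploy = ((5−3)/6)² = 0.111
te_Load testing = (10 + 4·13 + 16)/6 = 78/6 = 13; σ²_Load testing = ((16−10)/6)² = 1.000

Forward pass:
ES_Unit tests = 0; EF_Unit tests = 14
ES_Integration tests = 14; EF_Integration tests = 14+11 = 25
ES_Code review = 14; EF_Code review = 14+14 = 28
ES_Security audit = 14; EF_Security audit = 14+6 = 20
ES_Staging deploy = 14; EF_Staging deploy = 14+4 = 18
ES_Load testing = max(EF_Integration tests=25, EF_Code review=28, EF_Security audit=20, EF_Staging deploy=18) = 28; EF_Load testing = 28+13 = 41
Expected project duration μ = 41 days. Critical path: Unit tests → Code review → Load testing.

Variance along critical path = 4.000 + 2.778 + 1.000 = 7.778; σ = 2.789 days.
D = μ + z·σ = 41 + 0.842·2.789 = 43.3 days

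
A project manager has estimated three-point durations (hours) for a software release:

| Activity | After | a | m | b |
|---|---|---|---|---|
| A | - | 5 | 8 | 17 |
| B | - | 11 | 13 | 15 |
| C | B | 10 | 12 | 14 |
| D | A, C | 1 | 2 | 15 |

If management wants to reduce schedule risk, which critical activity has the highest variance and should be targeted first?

D

te_A = (5 + 4·8 + 17)/6 = 54/6 = 9; σ²_A = ((17−5)/6)² = 4.000
te_B = (11 + 4·13 + 15)/6 = 78/6 = 13; σ²_B = ((15−11)/6)² = 0.444
te_C = (10 + 4·12 + 14)/6 = 72/6 = 12; σ²_C = ((14−10)/6)² = 0.444
te_D = (1 + 4·2 + 15)/6 = 24/6 = 4; σ²_D = ((15−1)/6)² = 5.444

Forward pass:
ES_A = 0; EF_A = 9
ES_B = 0; EF_B = 13
ES_C = 13; EF_C = 13+12 = 25
ES_D = max(EF_A=9, EF_C=25) = 25; EF_D = 25+4 = 29
Expected project duration μ = 29 hours. Critical path: B → C → D.

Variances on critical path: σ²_B=0.444, σ²_C=0.444, σ²_D=5.444.
Largest is σ²_D = 5.444.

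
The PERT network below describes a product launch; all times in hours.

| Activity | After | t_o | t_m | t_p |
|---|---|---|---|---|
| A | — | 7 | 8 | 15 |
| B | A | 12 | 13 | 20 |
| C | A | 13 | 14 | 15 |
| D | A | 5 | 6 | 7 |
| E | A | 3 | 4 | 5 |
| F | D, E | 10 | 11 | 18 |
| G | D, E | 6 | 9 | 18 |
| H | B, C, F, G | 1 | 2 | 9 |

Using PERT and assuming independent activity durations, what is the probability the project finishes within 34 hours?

0.957

te_A = (7 + 4·8 + 15)/6 = 54/6 = 9; σ²_A = ((15−7)/6)² = 1.778
te_B = (12 + 4·13 + 20)/6 = 84/6 = 14; σ²_B = ((20−12)/6)² = 1.778
te_C = (13 + 4·14 + 15)/6 = 84/6 = 14; σ²_C = ((15−13)/6)² = 0.111
te_D = (5 + 4·6 + 7)/6 = 36/6 = 6; σ²_D = ((7−5)/6)² = 0.111
te_E = (3 + 4·4 + 5)/6 = 24/6 = 4; σ²_E = ((5−3)/6)² = 0.111
te_F = (10 + 4·11 + 18)/6 = 72/6 = 12; σ²_F = ((18−10)/6)² = 1.778
te_G = (6 + 4·9 + 18)/6 = 60/6 = 10; σ²_G = ((18−6)/6)² = 4.000
te_H = (1 + 4·2 + 9)/6 = 18/6 = 3; σ²_H = ((9−1)/6)² = 1.778

Forward pass:
ES_A = 0; EF_A = 9
ES_B = 9; EF_B = 9+14 = 23
ES_C = 9; EF_C = 9+14 = 23
ES_D = 9; EF_D = 9+6 = 15
ES_E = 9; EF_E = 9+4 = 13
ES_F = max(EF_D=15, EF_E=13) = 15; EF_F = 15+12 = 27
ES_G = max(EF_D=15, EF_E=13) = 15; EF_G = 15+10 = 25
ES_H = max(EF_B=23, EF_C=23, EF_F=27, EF_G=25) = 27; EF_H = 27+3 = 30
Expected project duration μ = 30 hours. Critical path: A → D → F → H.

Variance along critical path = 1.778 + 0.111 + 1.778 + 1.778 = 5.444; σ = √5.444 = 2.333 hours.
Z = (34 − 30) / 2.333 = 1.714
P(T ≤ 34) = Φ(1.714) ≈ 0.957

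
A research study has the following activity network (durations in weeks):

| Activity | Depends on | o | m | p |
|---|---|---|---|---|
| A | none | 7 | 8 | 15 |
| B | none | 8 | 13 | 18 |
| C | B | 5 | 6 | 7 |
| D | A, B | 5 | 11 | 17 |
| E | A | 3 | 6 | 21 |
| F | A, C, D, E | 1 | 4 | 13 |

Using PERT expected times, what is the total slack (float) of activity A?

4 weeks

te_A = (7 + 4·8 + 15)/6 = 54/6 = 9
te_B = (8 + 4·13 + 18)/6 = 78/6 = 13
te_C = (5 + 4·6 + 7)/6 = 36/6 = 6
te_D = (5 + 4·11 + 17)/6 = 66/6 = 11
te_E = (3 + 4·6 + 21)/6 = 48/6 = 8
te_F = (1 + 4·4 + 13)/6 = 30/6 = 5

Forward pass:
ES_A = 0; EF_A = 9
ES_B = 0; EF_B = 13
ES_C = 13; EF_C = 13+6 = 19
ES_D = max(EF_A=9, EF_B=13) = 13; EF_D = 13+11 = 24
ES_E = 9; EF_E = 9+8 = 17
ES_F = max(EF_A=9, EF_C=19, EF_D=24, EF_E=17) = 24; EF_F = 24+5 = 29
Expected project duration μ = 29 weeks. Critical path: B → D → F.

Backward pass:
LF_F = 29; LS_F = 29−5 = 24
LF_E = LS_F = 24; LS_E = 24−8 = 16
LF_D = LS_F = 24; LS_D = 24−11 = 13
LF_C = LS_F = 24; LS_C = 24−6 = 18
LF_B = min(LS_C=18, LS_D=13) = 13; LS_B = 13−13 = 0
LF_A = min(LS_D=13, LS_E=16, LS_F=24) = 13; LS_A = 13−9 = 4
Slack_A = LS_A − ES_A = 4 − 0 = 4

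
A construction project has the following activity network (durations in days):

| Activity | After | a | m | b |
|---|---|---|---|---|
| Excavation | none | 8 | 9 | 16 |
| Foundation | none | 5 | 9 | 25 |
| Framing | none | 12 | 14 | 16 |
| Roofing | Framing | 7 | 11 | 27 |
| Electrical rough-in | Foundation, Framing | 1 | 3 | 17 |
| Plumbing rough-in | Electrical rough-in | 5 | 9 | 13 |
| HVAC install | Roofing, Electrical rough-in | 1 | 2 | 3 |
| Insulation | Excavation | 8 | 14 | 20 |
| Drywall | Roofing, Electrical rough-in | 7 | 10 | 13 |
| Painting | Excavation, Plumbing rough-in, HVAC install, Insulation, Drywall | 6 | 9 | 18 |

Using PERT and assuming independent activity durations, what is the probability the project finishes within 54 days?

te_Excavation = (8 + 4·9 + 16)/6 = 60/6 = 10; σ²_Excavation = ((16−8)/6)² = 1.778
te_Foundation = (5 + 4·9 + 25)/6 = 66/6 = 11; σ²_Foundation = ((25−5)/6)² = 11.111
te_Framing = (12 + 4·14 + 16)/6 = 84/6 = 14; σ²_Framing = ((16−12)/6)² = 0.444
te_Roofing = (7 + 4·11 + 27)/6 = 78/6 = 13; σ²_Roofing = ((27−7)/6)² = 11.111
te_Electrical rough-in = (1 + 4·3 + 17)/6 = 30/6 = 5; σ²_Electrical rough-in = ((17−1)/6)² = 7.111
te_Plumbing rough-in = (5 + 4·9 + 13)/6 = 54/6 = 9; σ²_Plumbing rough-in = ((13−5)/6)² = 1.778
te_HVAC install = (1 + 4·2 + 3)/6 = 12/6 = 2; σ²_HVAC install = ((3−1)/6)² = 0.111
te_Insulation = (8 + 4·14 + 20)/6 = 84/6 = 14; σ²_Insulation = ((20−8)/6)² = 4.000
te_Drywall = (7 + 4·10 + 13)/6 = 60/6 = 10; σ²_Drywall = ((13−7)/6)² = 1.000
te_Painting = (6 + 4·9 + 18)/6 = 60/6 = 10; σ²_Painting = ((18−6)/6)² = 4.000

Forward pass:
ES_Excavation = 0; EF_Excavation = 10
ES_Foundation = 0; EF_Foundation = 11
ES_Framing = 0; EF_Framing = 14
ES_Roofing = 14; EF_Roofing = 14+13 = 27
ES_Electrical rough-in = max(EF_Foundation=11, EF_Framing=14) = 14; EF_Electrical rough-in = 14+5 = 19
ES_Plumbing rough-in = 19; EF_Plumbing rough-in = 19+9 = 28
ES_HVAC install = max(EF_Roofing=27, EF_Electrical rough-in=19) = 27; EF_HVAC install = 27+2 = 29
ES_Insulation = 10; EF_Insulation = 10+14 = 24
ES_Drywall = max(EF_Roofing=27, EF_Electrical rough-in=19) = 27; EF_Drywall = 27+10 = 37
ES_Painting = max(EF_Excavation=10, EF_Plumbing rough-in=28, EF_HVAC install=29, EF_Insulation=24, EF_Drywall=37) = 37; EF_Painting = 37+10 = 47
Expected project duration μ = 47 days. Critical path: Framing → Roofing → Drywall → Painting.

Variance along critical path = 0.444 + 11.111 + 1.000 + 4.000 = 16.556; σ = √16.556 = 4.069 days.
Z = (54 − 47) / 4.069 = 1.720
P(T ≤ 54) = Φ(1.720) ≈ 0.957

0.957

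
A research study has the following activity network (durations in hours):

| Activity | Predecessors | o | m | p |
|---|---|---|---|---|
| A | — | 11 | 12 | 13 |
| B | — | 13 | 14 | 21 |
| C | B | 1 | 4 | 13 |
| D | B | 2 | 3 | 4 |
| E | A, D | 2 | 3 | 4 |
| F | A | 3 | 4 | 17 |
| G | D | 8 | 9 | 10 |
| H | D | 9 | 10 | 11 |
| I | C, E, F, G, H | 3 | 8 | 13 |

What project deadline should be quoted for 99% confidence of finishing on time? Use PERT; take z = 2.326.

41.1 hours

te_A = (11 + 4·12 + 13)/6 = 72/6 = 12; σ²_A = ((13−11)/6)² = 0.111
te_B = (13 + 4·14 + 21)/6 = 90/6 = 15; σ²_B = ((21−13)/6)² = 1.778
te_C = (1 + 4·4 + 13)/6 = 30/6 = 5; σ²_C = ((13−1)/6)² = 4.000
te_D = (2 + 4·3 + 4)/6 = 18/6 = 3; σ²_D = ((4−2)/6)² = 0.111
te_E = (2 + 4·3 + 4)/6 = 18/6 = 3; σ²_E = ((4−2)/6)² = 0.111
te_F = (3 + 4·4 + 17)/6 = 36/6 = 6; σ²_F = ((17−3)/6)² = 5.444
te_G = (8 + 4·9 + 10)/6 = 54/6 = 9; σ²_G = ((10−8)/6)² = 0.111
te_H = (9 + 4·10 + 11)/6 = 60/6 = 10; σ²_H = ((11−9)/6)² = 0.111
te_I = (3 + 4·8 + 13)/6 = 48/6 = 8; σ²_I = ((13−3)/6)² = 2.778

Forward pass:
ES_A = 0; EF_A = 12
ES_B = 0; EF_B = 15
ES_C = 15; EF_C = 15+5 = 20
ES_D = 15; EF_D = 15+3 = 18
ES_E = max(EF_A=12, EF_D=18) = 18; EF_E = 18+3 = 21
ES_F = 12; EF_F = 12+6 = 18
ES_G = 18; EF_G = 18+9 = 27
ES_H = 18; EF_H = 18+10 = 28
ES_I = max(EF_C=20, EF_E=21, EF_F=18, EF_G=27, EF_H=28) = 28; EF_I = 28+8 = 36
Expected project duration μ = 36 hours. Critical path: B → D → H → I.

Variance along critical path = 1.778 + 0.111 + 0.111 + 2.778 = 4.778; σ = 2.186 hours.
D = μ + z·σ = 36 + 2.326·2.186 = 41.1 hours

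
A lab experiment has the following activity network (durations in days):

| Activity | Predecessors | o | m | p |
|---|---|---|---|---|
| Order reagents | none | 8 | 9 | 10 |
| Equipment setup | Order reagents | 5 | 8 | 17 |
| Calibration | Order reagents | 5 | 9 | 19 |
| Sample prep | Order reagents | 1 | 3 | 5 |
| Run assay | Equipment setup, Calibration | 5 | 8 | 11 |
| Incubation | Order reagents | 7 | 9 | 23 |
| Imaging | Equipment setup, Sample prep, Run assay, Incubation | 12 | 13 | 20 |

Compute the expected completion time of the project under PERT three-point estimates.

te_Order reagents = (8 + 4·9 + 10)/6 = 54/6 = 9
te_Equipment setup = (5 + 4·8 + 17)/6 = 54/6 = 9
te_Calibration = (5 + 4·9 + 19)/6 = 60/6 = 10
te_Sample prep = (1 + 4·3 + 5)/6 = 18/6 = 3
te_Run assay = (5 + 4·8 + 11)/6 = 48/6 = 8
te_Incubation = (7 + 4·9 + 23)/6 = 66/6 = 11
te_Imaging = (12 + 4·13 + 20)/6 = 84/6 = 14

Forward pass:
ES_Order reagents = 0; EF_Order reagents = 9
ES_Equipment setup = 9; EF_Equipment setup = 9+9 = 18
ES_Calibration = 9; EF_Calibration = 9+10 = 19
ES_Sample prep = 9; EF_Sample prep = 9+3 = 12
ES_Run assay = max(EF_Equipment setup=18, EF_Calibration=19) = 19; EF_Run assay = 19+8 = 27
ES_Incubation = 9; EF_Incubation = 9+11 = 20
ES_Imaging = max(EF_Equipment setup=18, EF_Sample prep=12, EF_Run assay=27, EF_Incubation=20) = 27; EF_Imaging = 27+14 = 41
Expected project duration μ = 41 days. Critical path: Order reagents → Calibration → Run assay → Imaging.

41 days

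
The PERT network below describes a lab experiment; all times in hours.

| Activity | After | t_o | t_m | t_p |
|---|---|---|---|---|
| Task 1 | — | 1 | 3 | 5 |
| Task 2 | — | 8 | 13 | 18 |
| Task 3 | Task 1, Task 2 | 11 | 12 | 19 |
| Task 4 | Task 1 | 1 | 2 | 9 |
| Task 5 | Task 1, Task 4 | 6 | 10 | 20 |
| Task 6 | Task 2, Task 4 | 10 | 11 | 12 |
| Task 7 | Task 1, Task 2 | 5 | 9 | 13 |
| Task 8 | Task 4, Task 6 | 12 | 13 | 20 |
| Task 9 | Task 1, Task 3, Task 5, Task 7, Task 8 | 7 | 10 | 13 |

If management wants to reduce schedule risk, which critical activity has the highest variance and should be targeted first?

te_Task 1 = (1 + 4·3 + 5)/6 = 18/6 = 3; σ²_Task 1 = ((5−1)/6)² = 0.444
te_Task 2 = (8 + 4·13 + 18)/6 = 78/6 = 13; σ²_Task 2 = ((18−8)/6)² = 2.778
te_Task 3 = (11 + 4·12 + 19)/6 = 78/6 = 13; σ²_Task 3 = ((19−11)/6)² = 1.778
te_Task 4 = (1 + 4·2 + 9)/6 = 18/6 = 3; σ²_Task 4 = ((9−1)/6)² = 1.778
te_Task 5 = (6 + 4·10 + 20)/6 = 66/6 = 11; σ²_Task 5 = ((20−6)/6)² = 5.444
te_Task 6 = (10 + 4·11 + 12)/6 = 66/6 = 11; σ²_Task 6 = ((12−10)/6)² = 0.111
te_Task 7 = (5 + 4·9 + 13)/6 = 54/6 = 9; σ²_Task 7 = ((13−5)/6)² = 1.778
te_Task 8 = (12 + 4·13 + 20)/6 = 84/6 = 14; σ²_Task 8 = ((20−12)/6)² = 1.778
te_Task 9 = (7 + 4·10 + 13)/6 = 60/6 = 10; σ²_Task 9 = ((13−7)/6)² = 1.000

Forward pass:
ES_Task 1 = 0; EF_Task 1 = 3
ES_Task 2 = 0; EF_Task 2 = 13
ES_Task 3 = max(EF_Task 1=3, EF_Task 2=13) = 13; EF_Task 3 = 13+13 = 26
ES_Task 4 = 3; EF_Task 4 = 3+3 = 6
ES_Task 5 = max(EF_Task 1=3, EF_Task 4=6) = 6; EF_Task 5 = 6+11 = 17
ES_Task 6 = max(EF_Task 2=13, EF_Task 4=6) = 13; EF_Task 6 = 13+11 = 24
ES_Task 7 = max(EF_Task 1=3, EF_Task 2=13) = 13; EF_Task 7 = 13+9 = 22
ES_Task 8 = max(EF_Task 4=6, EF_Task 6=24) = 24; EF_Task 8 = 24+14 = 38
ES_Task 9 = max(EF_Task 1=3, EF_Task 3=26, EF_Task 5=17, EF_Task 7=22, EF_Task 8=38) = 38; EF_Task 9 = 38+10 = 48
Expected project duration μ = 48 hours. Critical path: Task 2 → Task 6 → Task 8 → Task 9.

Variances on critical path: σ²_Task 2=2.778, σ²_Task 6=0.111, σ²_Task 8=1.778, σ²_Task 9=1.000.
Largest is σ²_Task 2 = 2.778.

Task 2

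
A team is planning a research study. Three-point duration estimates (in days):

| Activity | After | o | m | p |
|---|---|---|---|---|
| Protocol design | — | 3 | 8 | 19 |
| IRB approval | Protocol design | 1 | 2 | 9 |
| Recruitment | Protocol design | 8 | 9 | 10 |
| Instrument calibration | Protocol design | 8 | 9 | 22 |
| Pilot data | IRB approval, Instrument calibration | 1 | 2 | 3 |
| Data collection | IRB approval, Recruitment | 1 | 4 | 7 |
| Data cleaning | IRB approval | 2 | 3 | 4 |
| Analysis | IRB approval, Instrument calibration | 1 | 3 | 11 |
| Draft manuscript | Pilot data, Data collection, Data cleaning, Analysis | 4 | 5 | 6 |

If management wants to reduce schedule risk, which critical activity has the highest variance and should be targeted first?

Protocol design

te_Protocol design = (3 + 4·8 + 19)/6 = 54/6 = 9; σ²_Protocol design = ((19−3)/6)² = 7.111
te_IRB approval = (1 + 4·2 + 9)/6 = 18/6 = 3; σ²_IRB approval = ((9−1)/6)² = 1.778
te_Recruitment = (8 + 4·9 + 10)/6 = 54/6 = 9; σ²_Recruitment = ((10−8)/6)² = 0.111
te_Instrument calibration = (8 + 4·9 + 22)/6 = 66/6 = 11; σ²_Instrument calibration = ((22−8)/6)² = 5.444
te_Pilot data = (1 + 4·2 + 3)/6 = 12/6 = 2; σ²_Pilot data = ((3−1)/6)² = 0.111
te_Data collection = (1 + 4·4 + 7)/6 = 24/6 = 4; σ²_Data collection = ((7−1)/6)² = 1.000
te_Data cleaning = (2 + 4·3 + 4)/6 = 18/6 = 3; σ²_Data cleaning = ((4−2)/6)² = 0.111
te_Analysis = (1 + 4·3 + 11)/6 = 24/6 = 4; σ²_Analysis = ((11−1)/6)² = 2.778
te_Draft manuscript = (4 + 4·5 + 6)/6 = 30/6 = 5; σ²_Draft manuscript = ((6−4)/6)² = 0.111

Forward pass:
ES_Protocol design = 0; EF_Protocol design = 9
ES_IRB approval = 9; EF_IRB approval = 9+3 = 12
ES_Recruitment = 9; EF_Recruitment = 9+9 = 18
ES_Instrument calibration = 9; EF_Instrument calibration = 9+11 = 20
ES_Pilot data = max(EF_IRB approval=12, EF_Instrument calibration=20) = 20; EF_Pilot data = 20+2 = 22
ES_Data collection = max(EF_IRB approval=12, EF_Recruitment=18) = 18; EF_Data collection = 18+4 = 22
ES_Data cleaning = 12; EF_Data cleaning = 12+3 = 15
ES_Analysis = max(EF_IRB approval=12, EF_Instrument calibration=20) = 20; EF_Analysis = 20+4 = 24
ES_Draft manuscript = max(EF_Pilot data=22, EF_Data collection=22, EF_Data cleaning=15, EF_Analysis=24) = 24; EF_Draft manuscript = 24+5 = 29
Expected project duration μ = 29 days. Critical path: Protocol design → Instrument calibration → Analysis → Draft manuscript.

Variances on critical path: σ²_Protocol design=7.111, σ²_Instrument calibration=5.444, σ²_Analysis=2.778, σ²_Draft manuscript=0.111.
Largest is σ²_Protocol design = 7.111.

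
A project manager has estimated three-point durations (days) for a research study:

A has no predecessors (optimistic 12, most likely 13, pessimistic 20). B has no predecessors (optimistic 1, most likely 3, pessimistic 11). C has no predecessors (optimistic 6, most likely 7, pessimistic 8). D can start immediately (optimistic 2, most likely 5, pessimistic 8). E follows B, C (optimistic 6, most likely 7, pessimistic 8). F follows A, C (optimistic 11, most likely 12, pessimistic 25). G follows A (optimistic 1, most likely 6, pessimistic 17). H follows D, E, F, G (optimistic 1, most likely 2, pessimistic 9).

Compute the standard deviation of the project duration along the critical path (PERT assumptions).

te_A = (12 + 4·13 + 20)/6 = 84/6 = 14; σ²_A = ((20−12)/6)² = 1.778
te_B = (1 + 4·3 + 11)/6 = 24/6 = 4; σ²_B = ((11−1)/6)² = 2.778
te_C = (6 + 4·7 + 8)/6 = 42/6 = 7; σ²_C = ((8−6)/6)² = 0.111
te_D = (2 + 4·5 + 8)/6 = 30/6 = 5; σ²_D = ((8−2)/6)² = 1.000
te_E = (6 + 4·7 + 8)/6 = 42/6 = 7; σ²_E = ((8−6)/6)² = 0.111
te_F = (11 + 4·12 + 25)/6 = 84/6 = 14; σ²_F = ((25−11)/6)² = 5.444
te_G = (1 + 4·6 + 17)/6 = 42/6 = 7; σ²_G = ((17−1)/6)² = 7.111
te_H = (1 + 4·2 + 9)/6 = 18/6 = 3; σ²_H = ((9−1)/6)² = 1.778

Forward pass:
ES_A = 0; EF_A = 14
ES_B = 0; EF_B = 4
ES_C = 0; EF_C = 7
ES_D = 0; EF_D = 5
ES_E = max(EF_B=4, EF_C=7) = 7; EF_E = 7+7 = 14
ES_F = max(EF_A=14, EF_C=7) = 14; EF_F = 14+14 = 28
ES_G = 14; EF_G = 14+7 = 21
ES_H = max(EF_D=5, EF_E=14, EF_F=28, EF_G=21) = 28; EF_H = 28+3 = 31
Expected project duration μ = 31 days. Critical path: A → F → H.

Variance along critical path = 1.778 + 5.444 + 1.778 = 9.000
σ = √9.000 = 3.000 days

3.00 days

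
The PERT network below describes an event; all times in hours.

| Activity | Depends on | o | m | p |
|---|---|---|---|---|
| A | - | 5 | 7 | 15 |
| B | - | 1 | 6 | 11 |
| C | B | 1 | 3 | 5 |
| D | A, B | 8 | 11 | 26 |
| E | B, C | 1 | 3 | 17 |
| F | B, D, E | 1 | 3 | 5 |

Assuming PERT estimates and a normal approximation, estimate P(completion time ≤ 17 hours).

0.023

te_A = (5 + 4·7 + 15)/6 = 48/6 = 8; σ²_A = ((15−5)/6)² = 2.778
te_B = (1 + 4·6 + 11)/6 = 36/6 = 6; σ²_B = ((11−1)/6)² = 2.778
te_C = (1 + 4·3 + 5)/6 = 18/6 = 3; σ²_C = ((5−1)/6)² = 0.444
te_D = (8 + 4·11 + 26)/6 = 78/6 = 13; σ²_D = ((26−8)/6)² = 9.000
te_E = (1 + 4·3 + 17)/6 = 30/6 = 5; σ²_E = ((17−1)/6)² = 7.111
te_F = (1 + 4·3 + 5)/6 = 18/6 = 3; σ²_F = ((5−1)/6)² = 0.444

Forward pass:
ES_A = 0; EF_A = 8
ES_B = 0; EF_B = 6
ES_C = 6; EF_C = 6+3 = 9
ES_D = max(EF_A=8, EF_B=6) = 8; EF_D = 8+13 = 21
ES_E = max(EF_B=6, EF_C=9) = 9; EF_E = 9+5 = 14
ES_F = max(EF_B=6, EF_D=21, EF_E=14) = 21; EF_F = 21+3 = 24
Expected project duration μ = 24 hours. Critical path: A → D → F.

Variance along critical path = 2.778 + 9.000 + 0.444 = 12.222; σ = √12.222 = 3.496 hours.
Z = (17 − 24) / 3.496 = -2.002
P(T ≤ 17) = Φ(-2.002) ≈ 0.023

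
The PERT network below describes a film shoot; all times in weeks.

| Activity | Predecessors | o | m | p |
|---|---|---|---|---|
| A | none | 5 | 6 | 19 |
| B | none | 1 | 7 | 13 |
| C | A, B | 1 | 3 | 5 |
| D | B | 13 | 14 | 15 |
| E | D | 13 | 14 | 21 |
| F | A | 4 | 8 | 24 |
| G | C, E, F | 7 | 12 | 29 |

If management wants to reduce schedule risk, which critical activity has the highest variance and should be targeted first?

G

te_A = (5 + 4·6 + 19)/6 = 48/6 = 8; σ²_A = ((19−5)/6)² = 5.444
te_B = (1 + 4·7 + 13)/6 = 42/6 = 7; σ²_B = ((13−1)/6)² = 4.000
te_C = (1 + 4·3 + 5)/6 = 18/6 = 3; σ²_C = ((5−1)/6)² = 0.444
te_D = (13 + 4·14 + 15)/6 = 84/6 = 14; σ²_D = ((15−13)/6)² = 0.111
te_E = (13 + 4·14 + 21)/6 = 90/6 = 15; σ²_E = ((21−13)/6)² = 1.778
te_F = (4 + 4·8 + 24)/6 = 60/6 = 10; σ²_F = ((24−4)/6)² = 11.111
te_G = (7 + 4·12 + 29)/6 = 84/6 = 14; σ²_G = ((29−7)/6)² = 13.444

Forward pass:
ES_A = 0; EF_A = 8
ES_B = 0; EF_B = 7
ES_C = max(EF_A=8, EF_B=7) = 8; EF_C = 8+3 = 11
ES_D = 7; EF_D = 7+14 = 21
ES_E = 21; EF_E = 21+15 = 36
ES_F = 8; EF_F = 8+10 = 18
ES_G = max(EF_C=11, EF_E=36, EF_F=18) = 36; EF_G = 36+14 = 50
Expected project duration μ = 50 weeks. Critical path: B → D → E → G.

Variances on critical path: σ²_B=4.000, σ²_D=0.111, σ²_E=1.778, σ²_G=13.444.
Largest is σ²_G = 13.444.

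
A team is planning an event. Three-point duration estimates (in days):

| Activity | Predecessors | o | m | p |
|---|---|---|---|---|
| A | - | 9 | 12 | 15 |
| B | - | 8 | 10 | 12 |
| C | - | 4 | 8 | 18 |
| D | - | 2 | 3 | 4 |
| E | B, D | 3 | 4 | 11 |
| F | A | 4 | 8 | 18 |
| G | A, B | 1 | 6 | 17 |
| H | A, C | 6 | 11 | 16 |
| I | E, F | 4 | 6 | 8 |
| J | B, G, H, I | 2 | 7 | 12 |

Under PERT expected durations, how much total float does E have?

6 days

te_A = (9 + 4·12 + 15)/6 = 72/6 = 12
te_B = (8 + 4·10 + 12)/6 = 60/6 = 10
te_C = (4 + 4·8 + 18)/6 = 54/6 = 9
te_D = (2 + 4·3 + 4)/6 = 18/6 = 3
te_E = (3 + 4·4 + 11)/6 = 30/6 = 5
te_F = (4 + 4·8 + 18)/6 = 54/6 = 9
te_G = (1 + 4·6 + 17)/6 = 42/6 = 7
te_H = (6 + 4·11 + 16)/6 = 66/6 = 11
te_I = (4 + 4·6 + 8)/6 = 36/6 = 6
te_J = (2 + 4·7 + 12)/6 = 42/6 = 7

Forward pass:
ES_A = 0; EF_A = 12
ES_B = 0; EF_B = 10
ES_C = 0; EF_C = 9
ES_D = 0; EF_D = 3
ES_E = max(EF_B=10, EF_D=3) = 10; EF_E = 10+5 = 15
ES_F = 12; EF_F = 12+9 = 21
ES_G = max(EF_A=12, EF_B=10) = 12; EF_G = 12+7 = 19
ES_H = max(EF_A=12, EF_C=9) = 12; EF_H = 12+11 = 23
ES_I = max(EF_E=15, EF_F=21) = 21; EF_I = 21+6 = 27
ES_J = max(EF_B=10, EF_G=19, EF_H=23, EF_I=27) = 27; EF_J = 27+7 = 34
Expected project duration μ = 34 days. Critical path: A → F → I → J.

Backward pass:
LF_J = 34; LS_J = 34−7 = 27
LF_I = LS_J = 27; LS_I = 27−6 = 21
LF_H = LS_J = 27; LS_H = 27−11 = 16
LF_G = LS_J = 27; LS_G = 27−7 = 20
LF_F = LS_I = 21; LS_F = 21−9 = 12
LF_E = LS_I = 21; LS_E = 21−5 = 16
LF_D = LS_E = 16; LS_D = 16−3 = 13
LF_C = LS_H = 16; LS_C = 16−9 = 7
LF_B = min(LS_E=16, LS_G=20, LS_J=27) = 16; LS_B = 16−10 = 6
LF_A = min(LS_F=12, LS_G=20, LS_H=16) = 12; LS_A = 12−12 = 0
Slack_E = LS_E − ES_E = 16 − 10 = 6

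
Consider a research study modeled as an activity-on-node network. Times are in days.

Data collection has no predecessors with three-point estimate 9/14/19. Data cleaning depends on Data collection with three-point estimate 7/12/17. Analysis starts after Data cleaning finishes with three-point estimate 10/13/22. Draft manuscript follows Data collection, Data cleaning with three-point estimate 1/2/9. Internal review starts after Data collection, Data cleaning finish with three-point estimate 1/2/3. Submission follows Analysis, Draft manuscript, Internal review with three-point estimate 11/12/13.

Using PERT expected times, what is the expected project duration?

te_Data collection = (9 + 4·14 + 19)/6 = 84/6 = 14
te_Data cleaning = (7 + 4·12 + 17)/6 = 72/6 = 12
te_Analysis = (10 + 4·13 + 22)/6 = 84/6 = 14
te_Draft manuscript = (1 + 4·2 + 9)/6 = 18/6 = 3
te_Internal review = (1 + 4·2 + 3)/6 = 12/6 = 2
te_Submission = (11 + 4·12 + 13)/6 = 72/6 = 12

Forward pass:
ES_Data collection = 0; EF_Data collection = 14
ES_Data cleaning = 14; EF_Data cleaning = 14+12 = 26
ES_Analysis = 26; EF_Analysis = 26+14 = 40
ES_Draft manuscript = max(EF_Data collection=14, EF_Data cleaning=26) = 26; EF_Draft manuscript = 26+3 = 29
ES_Internal review = max(EF_Data collection=14, EF_Data cleaning=26) = 26; EF_Internal review = 26+2 = 28
ES_Submission = max(EF_Analysis=40, EF_Draft manuscript=29, EF_Internal review=28) = 40; EF_Submission = 40+12 = 52
Expected project duration μ = 52 days. Critical path: Data collection → Data cleaning → Analysis → Submission.

52 days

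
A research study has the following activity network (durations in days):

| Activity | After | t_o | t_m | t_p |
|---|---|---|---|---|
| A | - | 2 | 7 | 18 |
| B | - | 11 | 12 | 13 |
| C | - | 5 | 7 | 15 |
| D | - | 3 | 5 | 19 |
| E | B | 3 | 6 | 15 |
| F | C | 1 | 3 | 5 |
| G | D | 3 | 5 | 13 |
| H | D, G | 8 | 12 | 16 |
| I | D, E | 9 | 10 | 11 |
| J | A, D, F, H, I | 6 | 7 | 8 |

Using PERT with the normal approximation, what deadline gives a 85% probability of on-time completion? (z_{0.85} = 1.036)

te_A = (2 + 4·7 + 18)/6 = 48/6 = 8; σ²_A = ((18−2)/6)² = 7.111
te_B = (11 + 4·12 + 13)/6 = 72/6 = 12; σ²_B = ((13−11)/6)² = 0.111
te_C = (5 + 4·7 + 15)/6 = 48/6 = 8; σ²_C = ((15−5)/6)² = 2.778
te_D = (3 + 4·5 + 19)/6 = 42/6 = 7; σ²_D = ((19−3)/6)² = 7.111
te_E = (3 + 4·6 + 15)/6 = 42/6 = 7; σ²_E = ((15−3)/6)² = 4.000
te_F = (1 + 4·3 + 5)/6 = 18/6 = 3; σ²_F = ((5−1)/6)² = 0.444
te_G = (3 + 4·5 + 13)/6 = 36/6 = 6; σ²_G = ((13−3)/6)² = 2.778
te_H = (8 + 4·12 + 16)/6 = 72/6 = 12; σ²_H = ((16−8)/6)² = 1.778
te_I = (9 + 4·10 + 11)/6 = 60/6 = 10; σ²_I = ((11−9)/6)² = 0.111
te_J = (6 + 4·7 + 8)/6 = 42/6 = 7; σ²_J = ((8−6)/6)² = 0.111

Forward pass:
ES_A = 0; EF_A = 8
ES_B = 0; EF_B = 12
ES_C = 0; EF_C = 8
ES_D = 0; EF_D = 7
ES_E = 12; EF_E = 12+7 = 19
ES_F = 8; EF_F = 8+3 = 11
ES_G = 7; EF_G = 7+6 = 13
ES_H = max(EF_D=7, EF_G=13) = 13; EF_H = 13+12 = 25
ES_I = max(EF_D=7, EF_E=19) = 19; EF_I = 19+10 = 29
ES_J = max(EF_A=8, EF_D=7, EF_F=11, EF_H=25, EF_I=29) = 29; EF_J = 29+7 = 36
Expected project duration μ = 36 days. Critical path: B → E → I → J.

Variance along critical path = 0.111 + 4.000 + 0.111 + 0.111 = 4.333; σ = 2.082 days.
D = μ + z·σ = 36 + 1.036·2.082 = 38.2 days

38.2 days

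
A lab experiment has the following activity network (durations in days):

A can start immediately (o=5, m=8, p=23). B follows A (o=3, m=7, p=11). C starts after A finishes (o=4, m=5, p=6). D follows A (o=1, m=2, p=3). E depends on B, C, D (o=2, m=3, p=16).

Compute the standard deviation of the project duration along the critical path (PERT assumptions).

te_A = (5 + 4·8 + 23)/6 = 60/6 = 10; σ²_A = ((23−5)/6)² = 9.000
te_B = (3 + 4·7 + 11)/6 = 42/6 = 7; σ²_B = ((11−3)/6)² = 1.778
te_C = (4 + 4·5 + 6)/6 = 30/6 = 5; σ²_C = ((6−4)/6)² = 0.111
te_D = (1 + 4·2 + 3)/6 = 12/6 = 2; σ²_D = ((3−1)/6)² = 0.111
te_E = (2 + 4·3 + 16)/6 = 30/6 = 5; σ²_E = ((16−2)/6)² = 5.444

Forward pass:
ES_A = 0; EF_A = 10
ES_B = 10; EF_B = 10+7 = 17
ES_C = 10; EF_C = 10+5 = 15
ES_D = 10; EF_D = 10+2 = 12
ES_E = max(EF_B=17, EF_C=15, EF_D=12) = 17; EF_E = 17+5 = 22
Expected project duration μ = 22 days. Critical path: A → B → E.

Variance along critical path = 9.000 + 1.778 + 5.444 = 16.222
σ = √16.222 = 4.028 days

4.03 days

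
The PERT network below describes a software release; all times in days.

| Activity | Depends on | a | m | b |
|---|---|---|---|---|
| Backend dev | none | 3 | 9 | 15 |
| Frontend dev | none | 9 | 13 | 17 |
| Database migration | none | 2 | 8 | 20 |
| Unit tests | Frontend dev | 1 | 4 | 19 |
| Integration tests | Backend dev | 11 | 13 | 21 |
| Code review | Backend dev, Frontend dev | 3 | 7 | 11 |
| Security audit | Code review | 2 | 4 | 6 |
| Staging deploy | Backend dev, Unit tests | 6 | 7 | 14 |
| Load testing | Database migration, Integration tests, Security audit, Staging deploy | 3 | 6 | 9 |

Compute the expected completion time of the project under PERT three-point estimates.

te_Backend dev = (3 + 4·9 + 15)/6 = 54/6 = 9
te_Frontend dev = (9 + 4·13 + 17)/6 = 78/6 = 13
te_Database migration = (2 + 4·8 + 20)/6 = 54/6 = 9
te_Unit tests = (1 + 4·4 + 19)/6 = 36/6 = 6
te_Integration tests = (11 + 4·13 + 21)/6 = 84/6 = 14
te_Code review = (3 + 4·7 + 11)/6 = 42/6 = 7
te_Security audit = (2 + 4·4 + 6)/6 = 24/6 = 4
te_Staging deploy = (6 + 4·7 + 14)/6 = 48/6 = 8
te_Load testing = (3 + 4·6 + 9)/6 = 36/6 = 6

Forward pass:
ES_Backend dev = 0; EF_Backend dev = 9
ES_Frontend dev = 0; EF_Frontend dev = 13
ES_Database migration = 0; EF_Database migration = 9
ES_Unit tests = 13; EF_Unit tests = 13+6 = 19
ES_Integration tests = 9; EF_Integration tests = 9+14 = 23
ES_Code review = max(EF_Backend dev=9, EF_Frontend dev=13) = 13; EF_Code review = 13+7 = 20
ES_Security audit = 20; EF_Security audit = 20+4 = 24
ES_Staging deploy = max(EF_Backend dev=9, EF_Unit tests=19) = 19; EF_Staging deploy = 19+8 = 27
ES_Load testing = max(EF_Database migration=9, EF_Integration tests=23, EF_Security audit=24, EF_Staging deploy=27) = 27; EF_Load testing = 27+6 = 33
Expected project duration μ = 33 days. Critical path: Frontend dev → Unit tests → Staging deploy → Load testing.

33 days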